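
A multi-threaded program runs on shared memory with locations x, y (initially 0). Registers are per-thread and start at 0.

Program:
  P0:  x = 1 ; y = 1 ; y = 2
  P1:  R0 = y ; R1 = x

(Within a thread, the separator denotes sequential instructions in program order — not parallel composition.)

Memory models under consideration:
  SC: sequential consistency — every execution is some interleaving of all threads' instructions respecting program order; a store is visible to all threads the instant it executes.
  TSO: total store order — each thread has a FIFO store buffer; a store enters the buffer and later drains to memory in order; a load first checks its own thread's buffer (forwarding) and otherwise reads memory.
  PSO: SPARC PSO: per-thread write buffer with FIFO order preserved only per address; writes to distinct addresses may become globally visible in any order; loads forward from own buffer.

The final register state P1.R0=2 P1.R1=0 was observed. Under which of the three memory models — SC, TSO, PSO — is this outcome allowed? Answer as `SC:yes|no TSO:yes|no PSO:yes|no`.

outcome vector order: (P1.R0,P1.R1)
SC (4): (0,0) (0,1) (1,1) (2,1)
TSO (4): (0,0) (0,1) (1,1) (2,1)
PSO (6): (0,0) (0,1) (1,0) (1,1) (2,0) (2,1)
target (2,0) ∈ {PSO}

SC:no TSO:no PSO:yes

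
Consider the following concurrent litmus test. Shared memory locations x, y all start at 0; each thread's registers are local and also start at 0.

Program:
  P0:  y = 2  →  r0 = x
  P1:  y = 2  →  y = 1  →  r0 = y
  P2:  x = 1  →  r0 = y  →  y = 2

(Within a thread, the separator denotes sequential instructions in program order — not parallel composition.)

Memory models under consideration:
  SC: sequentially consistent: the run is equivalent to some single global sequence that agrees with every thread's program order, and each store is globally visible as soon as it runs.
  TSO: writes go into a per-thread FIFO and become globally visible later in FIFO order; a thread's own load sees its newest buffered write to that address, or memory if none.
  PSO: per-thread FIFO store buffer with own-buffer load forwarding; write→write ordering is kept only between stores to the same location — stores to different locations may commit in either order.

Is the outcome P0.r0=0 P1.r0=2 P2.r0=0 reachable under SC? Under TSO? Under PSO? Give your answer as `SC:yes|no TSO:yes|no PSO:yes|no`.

outcome vector order: (P0.r0,P1.r0,P2.r0)
SC: 10 outcomes — {0/1/1; 0/1/2; 0/2/1; 0/2/2; 1/1/0; 1/1/1; 1/1/2; 1/2/0; 1/2/1; 1/2/2}
TSO: 12 outcomes — {0/1/0; 0/1/1; 0/1/2; 0/2/0; 0/2/1; 0/2/2; 1/1/0; 1/1/1; 1/1/2; 1/2/0; 1/2/1; 1/2/2}
PSO: 12 outcomes — {0/1/0; 0/1/1; 0/1/2; 0/2/0; 0/2/1; 0/2/2; 1/1/0; 1/1/1; 1/1/2; 1/2/0; 1/2/1; 1/2/2}
target 0/2/0 ∈ {TSO,PSO}

SC:no TSO:yes PSO:yes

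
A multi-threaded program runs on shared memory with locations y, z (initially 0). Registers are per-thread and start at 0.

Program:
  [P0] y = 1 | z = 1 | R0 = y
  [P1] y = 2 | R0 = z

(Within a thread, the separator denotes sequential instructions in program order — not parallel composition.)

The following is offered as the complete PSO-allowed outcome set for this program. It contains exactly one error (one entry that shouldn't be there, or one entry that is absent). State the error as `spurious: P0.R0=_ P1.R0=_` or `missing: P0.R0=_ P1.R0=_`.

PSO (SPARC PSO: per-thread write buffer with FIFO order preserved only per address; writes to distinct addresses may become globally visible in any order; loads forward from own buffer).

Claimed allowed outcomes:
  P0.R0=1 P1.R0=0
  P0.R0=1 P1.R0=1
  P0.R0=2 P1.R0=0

outcome vector order: (P0.R0,P1.R0)
PSO: 4 outcomes — {1/0, 1/1, 2/0, 2/1}
PSO∖claimed = {2/1}

missing: P0.R0=2 P1.R0=1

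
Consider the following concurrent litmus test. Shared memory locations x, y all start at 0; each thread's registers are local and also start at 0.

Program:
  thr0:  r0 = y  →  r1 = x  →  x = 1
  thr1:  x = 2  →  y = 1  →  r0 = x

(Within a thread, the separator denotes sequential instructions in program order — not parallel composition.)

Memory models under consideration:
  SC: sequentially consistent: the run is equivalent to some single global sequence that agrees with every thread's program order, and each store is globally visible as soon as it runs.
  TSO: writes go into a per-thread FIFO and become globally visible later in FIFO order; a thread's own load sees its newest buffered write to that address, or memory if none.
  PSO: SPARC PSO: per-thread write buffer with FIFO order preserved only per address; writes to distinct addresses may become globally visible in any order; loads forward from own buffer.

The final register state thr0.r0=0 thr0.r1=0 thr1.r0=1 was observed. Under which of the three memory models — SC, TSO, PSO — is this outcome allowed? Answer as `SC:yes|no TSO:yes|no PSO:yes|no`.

outcome vector order: (thr0.r0,thr0.r1,thr1.r0)
SC (6): 0/0/1; 0/0/2; 0/2/1; 0/2/2; 1/2/1; 1/2/2
TSO (6): 0/0/1; 0/0/2; 0/2/1; 0/2/2; 1/2/1; 1/2/2
PSO (8): 0/0/1; 0/0/2; 0/2/1; 0/2/2; 1/0/1; 1/0/2; 1/2/1; 1/2/2
target 0/0/1 ∈ {SC,TSO,PSO}

SC:yes TSO:yes PSO:yes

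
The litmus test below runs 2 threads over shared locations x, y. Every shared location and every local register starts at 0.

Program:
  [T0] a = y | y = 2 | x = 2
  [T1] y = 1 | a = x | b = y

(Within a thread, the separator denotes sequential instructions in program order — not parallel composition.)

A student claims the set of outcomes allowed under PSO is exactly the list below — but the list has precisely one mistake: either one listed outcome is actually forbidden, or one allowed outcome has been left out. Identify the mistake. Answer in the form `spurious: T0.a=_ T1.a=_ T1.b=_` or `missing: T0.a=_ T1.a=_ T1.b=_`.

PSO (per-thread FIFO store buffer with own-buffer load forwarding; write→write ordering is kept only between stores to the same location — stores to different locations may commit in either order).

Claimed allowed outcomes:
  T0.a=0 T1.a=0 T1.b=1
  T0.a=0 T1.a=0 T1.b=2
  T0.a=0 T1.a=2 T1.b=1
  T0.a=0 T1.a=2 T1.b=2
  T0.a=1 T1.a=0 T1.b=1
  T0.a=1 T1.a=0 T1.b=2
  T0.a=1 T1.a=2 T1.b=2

missing: T0.a=1 T1.a=2 T1.b=1

outcome vector order: (T0.a,T1.a,T1.b)
PSO: 8 outcomes — {001 002 021 022 101 102 121 122}
PSO∖claimed = {121}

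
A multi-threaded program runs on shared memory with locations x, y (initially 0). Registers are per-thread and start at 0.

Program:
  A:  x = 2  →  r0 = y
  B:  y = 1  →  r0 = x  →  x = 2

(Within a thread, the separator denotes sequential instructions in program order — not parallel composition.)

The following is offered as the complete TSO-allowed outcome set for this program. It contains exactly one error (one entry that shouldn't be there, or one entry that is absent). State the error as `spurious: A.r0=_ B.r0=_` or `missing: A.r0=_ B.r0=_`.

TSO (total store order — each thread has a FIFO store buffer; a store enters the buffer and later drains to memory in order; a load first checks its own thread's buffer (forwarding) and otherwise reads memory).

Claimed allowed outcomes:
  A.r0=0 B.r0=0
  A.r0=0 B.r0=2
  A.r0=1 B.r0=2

missing: A.r0=1 B.r0=0

outcome vector order: (A.r0,B.r0)
TSO (4): <0 0> <0 2> <1 0> <1 2>
TSO∖claimed = {<1 0>}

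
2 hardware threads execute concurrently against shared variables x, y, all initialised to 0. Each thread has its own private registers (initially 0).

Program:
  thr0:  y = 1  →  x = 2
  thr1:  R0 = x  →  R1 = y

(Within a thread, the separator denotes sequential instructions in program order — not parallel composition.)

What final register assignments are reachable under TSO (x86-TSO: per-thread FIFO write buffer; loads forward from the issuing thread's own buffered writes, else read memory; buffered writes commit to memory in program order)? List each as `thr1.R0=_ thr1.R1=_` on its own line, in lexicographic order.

thr1.R0=0 thr1.R1=0
thr1.R0=0 thr1.R1=1
thr1.R0=2 thr1.R1=1

outcome vector order: (thr1.R0,thr1.R1)
|TSO outcomes| = 3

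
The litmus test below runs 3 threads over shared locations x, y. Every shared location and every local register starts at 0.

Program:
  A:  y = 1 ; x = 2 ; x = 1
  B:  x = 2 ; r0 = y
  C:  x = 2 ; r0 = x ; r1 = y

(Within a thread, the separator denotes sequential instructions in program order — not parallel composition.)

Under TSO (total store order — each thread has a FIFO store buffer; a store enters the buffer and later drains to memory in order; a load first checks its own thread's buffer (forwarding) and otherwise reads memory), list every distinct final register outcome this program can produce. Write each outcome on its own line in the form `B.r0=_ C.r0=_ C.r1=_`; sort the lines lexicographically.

B.r0=0 C.r0=1 C.r1=1
B.r0=0 C.r0=2 C.r1=0
B.r0=0 C.r0=2 C.r1=1
B.r0=1 C.r0=1 C.r1=1
B.r0=1 C.r0=2 C.r1=0
B.r0=1 C.r0=2 C.r1=1

outcome vector order: (B.r0,C.r0,C.r1)
|TSO outcomes| = 6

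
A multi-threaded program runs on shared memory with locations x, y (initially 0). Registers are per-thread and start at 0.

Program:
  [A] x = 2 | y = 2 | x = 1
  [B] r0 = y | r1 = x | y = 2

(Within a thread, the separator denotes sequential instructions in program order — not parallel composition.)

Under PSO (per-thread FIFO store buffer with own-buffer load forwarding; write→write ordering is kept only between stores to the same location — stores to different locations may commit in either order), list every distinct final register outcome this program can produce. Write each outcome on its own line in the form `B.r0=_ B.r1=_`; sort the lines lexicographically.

outcome vector order: (B.r0,B.r1)
|PSO outcomes| = 6

B.r0=0 B.r1=0
B.r0=0 B.r1=1
B.r0=0 B.r1=2
B.r0=2 B.r1=0
B.r0=2 B.r1=1
B.r0=2 B.r1=2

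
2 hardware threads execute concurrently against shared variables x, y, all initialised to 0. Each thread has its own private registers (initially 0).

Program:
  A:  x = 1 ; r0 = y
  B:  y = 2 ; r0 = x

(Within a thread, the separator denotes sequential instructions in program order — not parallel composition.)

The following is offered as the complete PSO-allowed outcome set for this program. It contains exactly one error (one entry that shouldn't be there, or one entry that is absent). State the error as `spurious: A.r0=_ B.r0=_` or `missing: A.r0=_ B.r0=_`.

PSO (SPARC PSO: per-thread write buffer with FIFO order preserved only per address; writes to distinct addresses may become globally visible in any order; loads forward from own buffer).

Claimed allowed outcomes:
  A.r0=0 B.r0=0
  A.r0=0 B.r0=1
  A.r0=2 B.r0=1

missing: A.r0=2 B.r0=0

outcome vector order: (A.r0,B.r0)
[PSO] allowed = {0/0, 0/1, 2/0, 2/1}
PSO∖claimed = {2/0}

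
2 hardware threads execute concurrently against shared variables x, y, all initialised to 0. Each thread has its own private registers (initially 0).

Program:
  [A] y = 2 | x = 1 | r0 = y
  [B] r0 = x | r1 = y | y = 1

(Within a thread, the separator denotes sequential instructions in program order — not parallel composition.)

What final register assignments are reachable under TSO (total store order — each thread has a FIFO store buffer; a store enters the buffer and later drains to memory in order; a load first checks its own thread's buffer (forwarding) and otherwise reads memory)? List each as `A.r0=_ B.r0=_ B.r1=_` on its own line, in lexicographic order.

A.r0=1 B.r0=0 B.r1=0
A.r0=1 B.r0=0 B.r1=2
A.r0=1 B.r0=1 B.r1=2
A.r0=2 B.r0=0 B.r1=0
A.r0=2 B.r0=0 B.r1=2
A.r0=2 B.r0=1 B.r1=2

outcome vector order: (A.r0,B.r0,B.r1)
|TSO outcomes| = 6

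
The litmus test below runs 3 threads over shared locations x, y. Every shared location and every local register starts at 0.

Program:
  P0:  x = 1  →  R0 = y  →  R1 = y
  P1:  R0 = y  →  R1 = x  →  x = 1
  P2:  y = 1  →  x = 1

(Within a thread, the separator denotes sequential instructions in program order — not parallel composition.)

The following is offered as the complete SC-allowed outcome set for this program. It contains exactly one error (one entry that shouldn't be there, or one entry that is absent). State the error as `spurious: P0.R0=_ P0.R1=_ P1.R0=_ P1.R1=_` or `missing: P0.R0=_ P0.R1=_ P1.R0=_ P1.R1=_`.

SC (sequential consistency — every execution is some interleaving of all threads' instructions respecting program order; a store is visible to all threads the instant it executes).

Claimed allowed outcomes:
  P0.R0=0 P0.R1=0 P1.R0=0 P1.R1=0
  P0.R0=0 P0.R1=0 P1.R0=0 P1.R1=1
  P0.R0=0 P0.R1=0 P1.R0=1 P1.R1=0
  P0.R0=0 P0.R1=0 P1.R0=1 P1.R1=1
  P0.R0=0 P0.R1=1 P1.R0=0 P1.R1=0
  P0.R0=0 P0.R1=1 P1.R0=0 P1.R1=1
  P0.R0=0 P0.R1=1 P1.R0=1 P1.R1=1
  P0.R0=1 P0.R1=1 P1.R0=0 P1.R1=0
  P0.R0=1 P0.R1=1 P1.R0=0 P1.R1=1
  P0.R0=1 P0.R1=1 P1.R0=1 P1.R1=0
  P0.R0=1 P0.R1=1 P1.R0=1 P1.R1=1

outcome vector order: (P0.R0,P0.R1,P1.R0,P1.R1)
under SC → (0,0,0,0) (0,0,0,1) (0,0,1,1) (0,1,0,0) (0,1,0,1) (0,1,1,1) (1,1,0,0) (1,1,0,1) (1,1,1,0) (1,1,1,1)
claimed∖SC = {(0,0,1,0)}

spurious: P0.R0=0 P0.R1=0 P1.R0=1 P1.R1=0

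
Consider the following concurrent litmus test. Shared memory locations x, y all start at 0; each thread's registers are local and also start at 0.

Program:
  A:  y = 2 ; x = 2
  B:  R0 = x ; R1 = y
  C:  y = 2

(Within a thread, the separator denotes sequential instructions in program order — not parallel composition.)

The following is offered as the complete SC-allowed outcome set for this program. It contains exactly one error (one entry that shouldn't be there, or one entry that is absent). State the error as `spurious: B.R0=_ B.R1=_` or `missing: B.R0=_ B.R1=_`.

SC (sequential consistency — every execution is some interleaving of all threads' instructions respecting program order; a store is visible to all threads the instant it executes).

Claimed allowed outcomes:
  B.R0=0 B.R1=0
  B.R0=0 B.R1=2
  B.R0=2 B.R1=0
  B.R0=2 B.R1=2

outcome vector order: (B.R0,B.R1)
[SC] allowed = {00, 02, 22}
claimed∖SC = {20}

spurious: B.R0=2 B.R1=0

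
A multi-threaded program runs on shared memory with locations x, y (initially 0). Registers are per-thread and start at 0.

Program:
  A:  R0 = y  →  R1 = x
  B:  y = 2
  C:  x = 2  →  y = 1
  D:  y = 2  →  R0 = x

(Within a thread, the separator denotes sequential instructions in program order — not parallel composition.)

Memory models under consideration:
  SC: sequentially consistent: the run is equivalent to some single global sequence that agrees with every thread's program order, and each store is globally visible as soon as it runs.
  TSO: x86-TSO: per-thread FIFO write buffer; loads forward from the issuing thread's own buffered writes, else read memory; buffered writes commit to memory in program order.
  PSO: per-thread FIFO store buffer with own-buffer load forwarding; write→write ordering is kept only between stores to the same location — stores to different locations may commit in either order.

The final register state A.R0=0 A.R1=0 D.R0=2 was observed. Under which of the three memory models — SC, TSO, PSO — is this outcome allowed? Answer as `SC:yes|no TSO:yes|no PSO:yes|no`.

outcome vector order: (A.R0,A.R1,D.R0)
SC (10): 0/0/0, 0/0/2, 0/2/0, 0/2/2, 1/2/0, 1/2/2, 2/0/0, 2/0/2, 2/2/0, 2/2/2
TSO (10): 0/0/0, 0/0/2, 0/2/0, 0/2/2, 1/2/0, 1/2/2, 2/0/0, 2/0/2, 2/2/0, 2/2/2
PSO (12): 0/0/0, 0/0/2, 0/2/0, 0/2/2, 1/0/0, 1/0/2, 1/2/0, 1/2/2, 2/0/0, 2/0/2, 2/2/0, 2/2/2
target 0/0/2 ∈ {SC,TSO,PSO}

SC:yes TSO:yes PSO:yes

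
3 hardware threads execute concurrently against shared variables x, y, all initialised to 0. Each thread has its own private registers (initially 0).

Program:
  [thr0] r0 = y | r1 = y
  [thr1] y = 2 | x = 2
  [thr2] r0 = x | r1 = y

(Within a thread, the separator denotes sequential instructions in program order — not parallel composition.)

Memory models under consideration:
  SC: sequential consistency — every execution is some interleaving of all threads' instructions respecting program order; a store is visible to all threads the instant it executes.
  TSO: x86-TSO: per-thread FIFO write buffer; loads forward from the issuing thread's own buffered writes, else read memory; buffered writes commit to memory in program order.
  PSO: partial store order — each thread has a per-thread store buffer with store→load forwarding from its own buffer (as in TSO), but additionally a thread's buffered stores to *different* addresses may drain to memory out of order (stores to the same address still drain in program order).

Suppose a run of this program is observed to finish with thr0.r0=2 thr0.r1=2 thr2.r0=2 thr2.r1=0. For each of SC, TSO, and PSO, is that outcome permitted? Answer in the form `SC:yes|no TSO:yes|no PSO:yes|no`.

SC:no TSO:no PSO:yes

outcome vector order: (thr0.r0,thr0.r1,thr2.r0,thr2.r1)
under SC → <0 0 0 0>, <0 0 0 2>, <0 0 2 2>, <0 2 0 0>, <0 2 0 2>, <0 2 2 2>, <2 2 0 0>, <2 2 0 2>, <2 2 2 2>
under TSO → <0 0 0 0>, <0 0 0 2>, <0 0 2 2>, <0 2 0 0>, <0 2 0 2>, <0 2 2 2>, <2 2 0 0>, <2 2 0 2>, <2 2 2 2>
under PSO → <0 0 0 0>, <0 0 0 2>, <0 0 2 0>, <0 0 2 2>, <0 2 0 0>, <0 2 0 2>, <0 2 2 0>, <0 2 2 2>, <2 2 0 0>, <2 2 0 2>, <2 2 2 0>, <2 2 2 2>
target <2 2 2 0> ∈ {PSO}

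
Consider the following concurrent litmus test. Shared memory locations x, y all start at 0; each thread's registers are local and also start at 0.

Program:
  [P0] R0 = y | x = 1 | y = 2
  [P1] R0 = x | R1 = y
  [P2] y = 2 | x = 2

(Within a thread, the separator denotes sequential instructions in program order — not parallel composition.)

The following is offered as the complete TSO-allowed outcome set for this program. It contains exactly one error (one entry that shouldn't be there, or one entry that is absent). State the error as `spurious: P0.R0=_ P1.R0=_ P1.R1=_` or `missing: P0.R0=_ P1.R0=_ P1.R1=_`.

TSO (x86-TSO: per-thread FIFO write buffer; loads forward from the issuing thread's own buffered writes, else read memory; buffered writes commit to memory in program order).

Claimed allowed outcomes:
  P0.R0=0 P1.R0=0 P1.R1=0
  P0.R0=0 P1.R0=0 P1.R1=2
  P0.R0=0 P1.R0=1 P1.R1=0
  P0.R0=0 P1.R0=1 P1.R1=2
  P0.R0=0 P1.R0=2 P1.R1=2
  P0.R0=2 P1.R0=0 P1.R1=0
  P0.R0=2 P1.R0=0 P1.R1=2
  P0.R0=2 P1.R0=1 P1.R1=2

outcome vector order: (P0.R0,P1.R0,P1.R1)
[TSO] allowed = {000; 002; 010; 012; 022; 200; 202; 212; 222}
TSO∖claimed = {222}

missing: P0.R0=2 P1.R0=2 P1.R1=2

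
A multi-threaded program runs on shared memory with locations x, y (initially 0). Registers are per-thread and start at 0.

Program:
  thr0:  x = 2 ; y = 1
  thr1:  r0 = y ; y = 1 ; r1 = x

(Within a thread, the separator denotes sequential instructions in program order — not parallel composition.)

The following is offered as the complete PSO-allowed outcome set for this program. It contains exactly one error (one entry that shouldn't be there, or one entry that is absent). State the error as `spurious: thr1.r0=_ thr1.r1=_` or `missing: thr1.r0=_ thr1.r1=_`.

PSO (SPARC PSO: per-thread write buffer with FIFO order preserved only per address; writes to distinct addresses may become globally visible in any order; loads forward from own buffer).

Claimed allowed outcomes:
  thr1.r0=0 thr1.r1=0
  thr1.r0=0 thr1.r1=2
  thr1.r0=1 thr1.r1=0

outcome vector order: (thr1.r0,thr1.r1)
PSO (4): (0,0), (0,2), (1,0), (1,2)
PSO∖claimed = {(1,2)}

missing: thr1.r0=1 thr1.r1=2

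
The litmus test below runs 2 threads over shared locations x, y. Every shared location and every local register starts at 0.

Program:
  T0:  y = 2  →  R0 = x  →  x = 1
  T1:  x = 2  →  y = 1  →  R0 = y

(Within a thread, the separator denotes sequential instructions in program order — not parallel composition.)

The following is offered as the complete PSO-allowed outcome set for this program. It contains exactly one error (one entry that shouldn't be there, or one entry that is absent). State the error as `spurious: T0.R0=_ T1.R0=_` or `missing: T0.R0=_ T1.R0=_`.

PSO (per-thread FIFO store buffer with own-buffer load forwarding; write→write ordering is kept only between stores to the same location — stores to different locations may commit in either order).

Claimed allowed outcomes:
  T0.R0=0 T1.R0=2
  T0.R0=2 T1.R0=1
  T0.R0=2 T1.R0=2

outcome vector order: (T0.R0,T1.R0)
PSO: 4 outcomes — {<0 1>, <0 2>, <2 1>, <2 2>}
PSO∖claimed = {<0 1>}

missing: T0.R0=0 T1.R0=1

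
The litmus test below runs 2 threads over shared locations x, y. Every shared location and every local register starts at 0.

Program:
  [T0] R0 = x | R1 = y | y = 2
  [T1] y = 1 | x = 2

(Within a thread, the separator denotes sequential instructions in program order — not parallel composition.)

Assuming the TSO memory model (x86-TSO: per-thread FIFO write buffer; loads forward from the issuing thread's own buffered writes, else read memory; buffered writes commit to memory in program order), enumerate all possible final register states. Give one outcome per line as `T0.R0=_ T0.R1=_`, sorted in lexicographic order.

outcome vector order: (T0.R0,T0.R1)
|TSO outcomes| = 3

T0.R0=0 T0.R1=0
T0.R0=0 T0.R1=1
T0.R0=2 T0.R1=1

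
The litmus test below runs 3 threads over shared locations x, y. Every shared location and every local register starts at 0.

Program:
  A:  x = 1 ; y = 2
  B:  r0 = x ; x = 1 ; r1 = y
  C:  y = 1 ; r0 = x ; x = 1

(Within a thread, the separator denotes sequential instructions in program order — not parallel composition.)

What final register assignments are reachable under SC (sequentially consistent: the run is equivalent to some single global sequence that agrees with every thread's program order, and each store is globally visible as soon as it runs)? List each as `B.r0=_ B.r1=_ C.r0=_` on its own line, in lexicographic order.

outcome vector order: (B.r0,B.r1,C.r0)
|SC outcomes| = 10

B.r0=0 B.r1=0 C.r0=1
B.r0=0 B.r1=1 C.r0=0
B.r0=0 B.r1=1 C.r0=1
B.r0=0 B.r1=2 C.r0=0
B.r0=0 B.r1=2 C.r0=1
B.r0=1 B.r1=0 C.r0=1
B.r0=1 B.r1=1 C.r0=0
B.r0=1 B.r1=1 C.r0=1
B.r0=1 B.r1=2 C.r0=0
B.r0=1 B.r1=2 C.r0=1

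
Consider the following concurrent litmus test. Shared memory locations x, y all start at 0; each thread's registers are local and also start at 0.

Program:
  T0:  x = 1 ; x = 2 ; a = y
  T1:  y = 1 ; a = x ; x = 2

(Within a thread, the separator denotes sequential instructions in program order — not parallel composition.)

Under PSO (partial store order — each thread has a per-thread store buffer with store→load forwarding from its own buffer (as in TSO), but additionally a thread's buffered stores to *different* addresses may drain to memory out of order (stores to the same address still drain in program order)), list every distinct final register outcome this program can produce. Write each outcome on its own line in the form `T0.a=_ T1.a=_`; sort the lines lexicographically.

outcome vector order: (T0.a,T1.a)
|PSO outcomes| = 6

T0.a=0 T1.a=0
T0.a=0 T1.a=1
T0.a=0 T1.a=2
T0.a=1 T1.a=0
T0.a=1 T1.a=1
T0.a=1 T1.a=2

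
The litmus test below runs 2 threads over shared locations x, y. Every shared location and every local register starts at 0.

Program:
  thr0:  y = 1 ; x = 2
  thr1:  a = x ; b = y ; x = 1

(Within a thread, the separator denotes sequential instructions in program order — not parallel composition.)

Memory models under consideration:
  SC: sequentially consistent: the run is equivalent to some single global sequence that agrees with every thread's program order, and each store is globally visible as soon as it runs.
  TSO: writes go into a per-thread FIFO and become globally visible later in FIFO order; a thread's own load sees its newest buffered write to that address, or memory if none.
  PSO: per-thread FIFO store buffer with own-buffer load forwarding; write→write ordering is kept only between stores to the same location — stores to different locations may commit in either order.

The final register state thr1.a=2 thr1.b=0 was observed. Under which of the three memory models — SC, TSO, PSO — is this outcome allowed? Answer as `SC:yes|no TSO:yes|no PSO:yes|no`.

SC:no TSO:no PSO:yes

outcome vector order: (thr1.a,thr1.b)
SC: 3 outcomes — {00 01 21}
TSO: 3 outcomes — {00 01 21}
PSO: 4 outcomes — {00 01 20 21}
target 20 ∈ {PSO}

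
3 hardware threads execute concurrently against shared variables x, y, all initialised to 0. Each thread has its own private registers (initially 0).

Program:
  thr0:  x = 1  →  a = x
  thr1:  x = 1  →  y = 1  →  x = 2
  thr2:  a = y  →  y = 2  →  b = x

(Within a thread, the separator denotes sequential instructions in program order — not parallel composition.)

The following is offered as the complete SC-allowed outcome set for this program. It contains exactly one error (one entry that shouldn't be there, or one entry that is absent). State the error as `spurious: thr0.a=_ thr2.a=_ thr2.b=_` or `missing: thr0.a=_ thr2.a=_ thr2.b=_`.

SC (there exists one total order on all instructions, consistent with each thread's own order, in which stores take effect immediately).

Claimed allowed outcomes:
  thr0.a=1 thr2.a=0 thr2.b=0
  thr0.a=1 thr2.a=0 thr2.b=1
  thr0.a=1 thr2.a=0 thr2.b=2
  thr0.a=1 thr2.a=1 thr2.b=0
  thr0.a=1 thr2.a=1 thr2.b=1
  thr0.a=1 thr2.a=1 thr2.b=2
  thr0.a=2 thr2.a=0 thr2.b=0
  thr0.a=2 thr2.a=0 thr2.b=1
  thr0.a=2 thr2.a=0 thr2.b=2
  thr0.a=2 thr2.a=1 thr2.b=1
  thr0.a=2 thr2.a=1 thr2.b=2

outcome vector order: (thr0.a,thr2.a,thr2.b)
SC: 10 outcomes — {100; 101; 102; 111; 112; 200; 201; 202; 211; 212}
claimed∖SC = {110}

spurious: thr0.a=1 thr2.a=1 thr2.b=0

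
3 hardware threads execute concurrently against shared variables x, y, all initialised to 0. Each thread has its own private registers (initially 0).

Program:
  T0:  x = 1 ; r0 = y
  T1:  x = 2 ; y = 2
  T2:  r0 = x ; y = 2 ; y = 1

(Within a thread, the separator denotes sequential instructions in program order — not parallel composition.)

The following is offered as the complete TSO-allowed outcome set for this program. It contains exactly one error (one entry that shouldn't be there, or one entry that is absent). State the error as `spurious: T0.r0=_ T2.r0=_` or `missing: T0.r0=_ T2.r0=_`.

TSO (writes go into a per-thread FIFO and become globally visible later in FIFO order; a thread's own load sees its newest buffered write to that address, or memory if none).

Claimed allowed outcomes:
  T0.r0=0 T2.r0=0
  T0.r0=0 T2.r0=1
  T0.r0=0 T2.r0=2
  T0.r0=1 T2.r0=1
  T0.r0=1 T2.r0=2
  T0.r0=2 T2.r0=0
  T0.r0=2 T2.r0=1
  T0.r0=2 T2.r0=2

missing: T0.r0=1 T2.r0=0

outcome vector order: (T0.r0,T2.r0)
under TSO → (0,0), (0,1), (0,2), (1,0), (1,1), (1,2), (2,0), (2,1), (2,2)
TSO∖claimed = {(1,0)}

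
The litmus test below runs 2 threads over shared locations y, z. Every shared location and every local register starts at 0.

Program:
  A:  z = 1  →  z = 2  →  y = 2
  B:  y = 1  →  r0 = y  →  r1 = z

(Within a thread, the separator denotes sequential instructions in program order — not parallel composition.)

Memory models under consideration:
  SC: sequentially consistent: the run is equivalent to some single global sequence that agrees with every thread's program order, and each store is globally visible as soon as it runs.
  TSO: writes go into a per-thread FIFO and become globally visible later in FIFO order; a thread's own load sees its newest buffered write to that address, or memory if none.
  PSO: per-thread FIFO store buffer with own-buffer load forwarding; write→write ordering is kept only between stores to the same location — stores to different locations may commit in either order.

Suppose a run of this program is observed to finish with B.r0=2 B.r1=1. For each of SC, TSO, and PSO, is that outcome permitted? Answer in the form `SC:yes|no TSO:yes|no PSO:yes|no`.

outcome vector order: (B.r0,B.r1)
SC: 4 outcomes — {10, 11, 12, 22}
TSO: 4 outcomes — {10, 11, 12, 22}
PSO: 6 outcomes — {10, 11, 12, 20, 21, 22}
target 21 ∈ {PSO}

SC:no TSO:no PSO:yes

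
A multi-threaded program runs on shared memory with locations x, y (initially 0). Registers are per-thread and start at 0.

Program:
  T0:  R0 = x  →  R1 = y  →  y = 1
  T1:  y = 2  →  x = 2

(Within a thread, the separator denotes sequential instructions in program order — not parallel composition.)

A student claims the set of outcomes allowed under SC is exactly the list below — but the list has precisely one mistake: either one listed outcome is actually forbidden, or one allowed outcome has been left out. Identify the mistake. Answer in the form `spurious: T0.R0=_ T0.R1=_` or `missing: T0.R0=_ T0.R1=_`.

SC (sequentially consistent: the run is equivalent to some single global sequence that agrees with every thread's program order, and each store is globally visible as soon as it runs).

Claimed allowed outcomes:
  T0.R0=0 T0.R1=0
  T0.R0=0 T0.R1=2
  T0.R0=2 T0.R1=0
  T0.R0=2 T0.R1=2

spurious: T0.R0=2 T0.R1=0

outcome vector order: (T0.R0,T0.R1)
SC: 3 outcomes — {(0,0), (0,2), (2,2)}
claimed∖SC = {(2,0)}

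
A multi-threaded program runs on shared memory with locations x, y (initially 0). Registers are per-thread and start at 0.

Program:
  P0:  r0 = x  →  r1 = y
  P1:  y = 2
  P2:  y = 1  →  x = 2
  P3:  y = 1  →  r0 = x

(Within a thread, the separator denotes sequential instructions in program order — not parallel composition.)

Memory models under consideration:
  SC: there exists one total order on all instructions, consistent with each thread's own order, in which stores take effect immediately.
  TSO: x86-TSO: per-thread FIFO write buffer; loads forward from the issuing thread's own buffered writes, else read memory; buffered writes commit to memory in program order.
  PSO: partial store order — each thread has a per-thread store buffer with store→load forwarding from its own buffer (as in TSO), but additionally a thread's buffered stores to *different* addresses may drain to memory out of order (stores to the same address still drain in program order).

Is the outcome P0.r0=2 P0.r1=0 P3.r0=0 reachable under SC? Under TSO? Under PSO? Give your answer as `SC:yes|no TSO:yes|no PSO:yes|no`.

outcome vector order: (P0.r0,P0.r1,P3.r0)
under SC → 000, 002, 010, 012, 020, 022, 210, 212, 220, 222
under TSO → 000, 002, 010, 012, 020, 022, 210, 212, 220, 222
under PSO → 000, 002, 010, 012, 020, 022, 200, 202, 210, 212, 220, 222
target 200 ∈ {PSO}

SC:no TSO:no PSO:yes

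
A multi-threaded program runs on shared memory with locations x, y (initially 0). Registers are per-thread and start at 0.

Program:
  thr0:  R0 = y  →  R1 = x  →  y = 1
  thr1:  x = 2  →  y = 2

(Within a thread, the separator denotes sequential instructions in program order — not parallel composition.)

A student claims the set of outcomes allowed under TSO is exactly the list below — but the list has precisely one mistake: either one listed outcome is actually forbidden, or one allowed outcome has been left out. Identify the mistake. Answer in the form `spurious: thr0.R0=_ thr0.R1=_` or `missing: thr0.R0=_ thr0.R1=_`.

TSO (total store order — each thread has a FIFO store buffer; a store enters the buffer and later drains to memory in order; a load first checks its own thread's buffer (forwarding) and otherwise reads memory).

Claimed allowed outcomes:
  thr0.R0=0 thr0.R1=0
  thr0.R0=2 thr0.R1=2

outcome vector order: (thr0.R0,thr0.R1)
[TSO] allowed = {0/0, 0/2, 2/2}
TSO∖claimed = {0/2}

missing: thr0.R0=0 thr0.R1=2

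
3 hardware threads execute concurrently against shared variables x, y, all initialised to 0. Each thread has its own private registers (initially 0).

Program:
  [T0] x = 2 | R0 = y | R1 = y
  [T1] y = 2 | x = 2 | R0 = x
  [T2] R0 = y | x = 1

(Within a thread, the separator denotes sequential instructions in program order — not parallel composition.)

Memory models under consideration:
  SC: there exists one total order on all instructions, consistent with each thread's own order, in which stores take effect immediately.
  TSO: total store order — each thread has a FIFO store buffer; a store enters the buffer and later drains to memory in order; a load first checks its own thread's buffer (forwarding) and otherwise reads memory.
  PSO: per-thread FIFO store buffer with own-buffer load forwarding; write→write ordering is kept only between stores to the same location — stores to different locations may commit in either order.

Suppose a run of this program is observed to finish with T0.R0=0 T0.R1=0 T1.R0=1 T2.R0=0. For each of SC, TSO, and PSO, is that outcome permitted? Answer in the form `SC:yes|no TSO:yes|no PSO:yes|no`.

SC:yes TSO:yes PSO:yes

outcome vector order: (T0.R0,T0.R1,T1.R0,T2.R0)
SC: 12 outcomes — {0010; 0012; 0020; 0022; 0210; 0212; 0220; 0222; 2210; 2212; 2220; 2222}
TSO: 12 outcomes — {0010; 0012; 0020; 0022; 0210; 0212; 0220; 0222; 2210; 2212; 2220; 2222}
PSO: 12 outcomes — {0010; 0012; 0020; 0022; 0210; 0212; 0220; 0222; 2210; 2212; 2220; 2222}
target 0010 ∈ {SC,TSO,PSO}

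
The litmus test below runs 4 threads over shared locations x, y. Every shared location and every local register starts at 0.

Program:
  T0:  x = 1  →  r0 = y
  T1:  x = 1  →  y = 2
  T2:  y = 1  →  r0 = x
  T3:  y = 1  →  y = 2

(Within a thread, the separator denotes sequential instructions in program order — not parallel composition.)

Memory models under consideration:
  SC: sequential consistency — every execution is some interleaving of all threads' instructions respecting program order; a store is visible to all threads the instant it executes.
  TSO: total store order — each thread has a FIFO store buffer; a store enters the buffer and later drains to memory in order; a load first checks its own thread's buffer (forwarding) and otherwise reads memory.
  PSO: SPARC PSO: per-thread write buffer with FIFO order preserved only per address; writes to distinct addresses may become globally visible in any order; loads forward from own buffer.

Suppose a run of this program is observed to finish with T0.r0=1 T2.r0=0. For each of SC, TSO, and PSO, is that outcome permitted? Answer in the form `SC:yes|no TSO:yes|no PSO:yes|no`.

SC:yes TSO:yes PSO:yes

outcome vector order: (T0.r0,T2.r0)
under SC → <0 1>; <1 0>; <1 1>; <2 0>; <2 1>
under TSO → <0 0>; <0 1>; <1 0>; <1 1>; <2 0>; <2 1>
under PSO → <0 0>; <0 1>; <1 0>; <1 1>; <2 0>; <2 1>
target <1 0> ∈ {SC,TSO,PSO}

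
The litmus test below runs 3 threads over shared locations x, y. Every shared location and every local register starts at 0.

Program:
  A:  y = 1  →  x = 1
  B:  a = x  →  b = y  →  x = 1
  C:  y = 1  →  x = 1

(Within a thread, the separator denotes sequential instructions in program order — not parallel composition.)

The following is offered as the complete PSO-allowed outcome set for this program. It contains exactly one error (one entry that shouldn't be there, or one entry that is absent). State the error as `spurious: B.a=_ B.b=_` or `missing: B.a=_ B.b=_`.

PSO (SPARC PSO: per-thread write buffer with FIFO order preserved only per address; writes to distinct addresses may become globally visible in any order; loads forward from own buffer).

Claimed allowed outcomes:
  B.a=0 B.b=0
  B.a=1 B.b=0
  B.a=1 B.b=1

outcome vector order: (B.a,B.b)
PSO (4): (0,0); (0,1); (1,0); (1,1)
PSO∖claimed = {(0,1)}

missing: B.a=0 B.b=1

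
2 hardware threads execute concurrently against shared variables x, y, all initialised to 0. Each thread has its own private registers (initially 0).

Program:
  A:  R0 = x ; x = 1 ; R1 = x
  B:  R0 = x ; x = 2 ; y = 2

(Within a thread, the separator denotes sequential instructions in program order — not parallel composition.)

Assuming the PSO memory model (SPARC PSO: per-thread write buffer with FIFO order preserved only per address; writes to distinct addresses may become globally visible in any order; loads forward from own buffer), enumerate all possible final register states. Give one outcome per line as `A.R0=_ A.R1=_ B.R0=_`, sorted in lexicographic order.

outcome vector order: (A.R0,A.R1,B.R0)
|PSO outcomes| = 5

A.R0=0 A.R1=1 B.R0=0
A.R0=0 A.R1=1 B.R0=1
A.R0=0 A.R1=2 B.R0=0
A.R0=0 A.R1=2 B.R0=1
A.R0=2 A.R1=1 B.R0=0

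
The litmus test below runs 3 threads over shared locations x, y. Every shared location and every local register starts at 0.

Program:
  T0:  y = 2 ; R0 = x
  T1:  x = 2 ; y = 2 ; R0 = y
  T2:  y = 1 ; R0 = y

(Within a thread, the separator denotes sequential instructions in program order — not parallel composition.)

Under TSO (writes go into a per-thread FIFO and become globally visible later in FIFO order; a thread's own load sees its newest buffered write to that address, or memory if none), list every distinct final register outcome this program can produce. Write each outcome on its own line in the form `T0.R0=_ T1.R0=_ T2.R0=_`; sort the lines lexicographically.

outcome vector order: (T0.R0,T1.R0,T2.R0)
|TSO outcomes| = 8

T0.R0=0 T1.R0=1 T2.R0=1
T0.R0=0 T1.R0=1 T2.R0=2
T0.R0=0 T1.R0=2 T2.R0=1
T0.R0=0 T1.R0=2 T2.R0=2
T0.R0=2 T1.R0=1 T2.R0=1
T0.R0=2 T1.R0=1 T2.R0=2
T0.R0=2 T1.R0=2 T2.R0=1
T0.R0=2 T1.R0=2 T2.R0=2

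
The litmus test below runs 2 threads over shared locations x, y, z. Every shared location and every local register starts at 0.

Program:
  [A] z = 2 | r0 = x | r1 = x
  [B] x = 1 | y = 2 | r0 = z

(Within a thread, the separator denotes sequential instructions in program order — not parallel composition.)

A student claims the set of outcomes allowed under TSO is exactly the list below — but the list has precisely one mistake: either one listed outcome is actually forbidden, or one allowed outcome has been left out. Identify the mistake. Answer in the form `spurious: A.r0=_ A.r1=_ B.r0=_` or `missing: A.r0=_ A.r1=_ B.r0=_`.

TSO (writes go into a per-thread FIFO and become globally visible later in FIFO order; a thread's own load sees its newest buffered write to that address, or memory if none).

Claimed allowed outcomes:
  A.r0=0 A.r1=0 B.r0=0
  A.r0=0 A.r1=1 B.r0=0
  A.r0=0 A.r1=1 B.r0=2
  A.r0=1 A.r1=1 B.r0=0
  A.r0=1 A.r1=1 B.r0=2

missing: A.r0=0 A.r1=0 B.r0=2

outcome vector order: (A.r0,A.r1,B.r0)
TSO (6): <0 0 0>; <0 0 2>; <0 1 0>; <0 1 2>; <1 1 0>; <1 1 2>
TSO∖claimed = {<0 0 2>}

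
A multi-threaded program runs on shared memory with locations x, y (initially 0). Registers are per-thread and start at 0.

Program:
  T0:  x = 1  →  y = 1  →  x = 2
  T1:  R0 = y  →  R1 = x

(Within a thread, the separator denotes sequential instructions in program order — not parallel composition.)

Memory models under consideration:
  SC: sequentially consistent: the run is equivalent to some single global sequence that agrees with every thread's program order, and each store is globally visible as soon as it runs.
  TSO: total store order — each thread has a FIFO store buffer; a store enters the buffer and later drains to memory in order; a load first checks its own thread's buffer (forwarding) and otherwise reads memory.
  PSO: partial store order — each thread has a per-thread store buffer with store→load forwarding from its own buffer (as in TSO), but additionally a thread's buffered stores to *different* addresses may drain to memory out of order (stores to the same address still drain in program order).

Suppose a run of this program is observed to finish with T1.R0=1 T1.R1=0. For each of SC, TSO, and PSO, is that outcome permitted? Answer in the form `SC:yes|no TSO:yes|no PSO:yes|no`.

outcome vector order: (T1.R0,T1.R1)
SC: 5 outcomes — {(0,0), (0,1), (0,2), (1,1), (1,2)}
TSO: 5 outcomes — {(0,0), (0,1), (0,2), (1,1), (1,2)}
PSO: 6 outcomes — {(0,0), (0,1), (0,2), (1,0), (1,1), (1,2)}
target (1,0) ∈ {PSO}

SC:no TSO:no PSO:yes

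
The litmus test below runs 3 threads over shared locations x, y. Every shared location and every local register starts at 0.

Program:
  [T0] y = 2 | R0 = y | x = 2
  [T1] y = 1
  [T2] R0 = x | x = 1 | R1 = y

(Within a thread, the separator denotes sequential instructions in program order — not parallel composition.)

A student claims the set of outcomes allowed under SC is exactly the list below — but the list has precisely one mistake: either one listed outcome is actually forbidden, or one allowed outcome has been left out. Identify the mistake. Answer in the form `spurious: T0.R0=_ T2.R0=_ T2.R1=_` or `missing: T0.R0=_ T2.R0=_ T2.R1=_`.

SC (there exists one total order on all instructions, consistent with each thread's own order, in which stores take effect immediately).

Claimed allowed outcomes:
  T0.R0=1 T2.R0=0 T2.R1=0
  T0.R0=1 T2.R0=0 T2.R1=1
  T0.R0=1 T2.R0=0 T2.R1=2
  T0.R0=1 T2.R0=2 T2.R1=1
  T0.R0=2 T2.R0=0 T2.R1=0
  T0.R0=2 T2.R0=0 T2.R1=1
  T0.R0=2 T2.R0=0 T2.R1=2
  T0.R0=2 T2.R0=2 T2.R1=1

outcome vector order: (T0.R0,T2.R0,T2.R1)
under SC → 100 101 102 121 200 201 202 221 222
SC∖claimed = {222}

missing: T0.R0=2 T2.R0=2 T2.R1=2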